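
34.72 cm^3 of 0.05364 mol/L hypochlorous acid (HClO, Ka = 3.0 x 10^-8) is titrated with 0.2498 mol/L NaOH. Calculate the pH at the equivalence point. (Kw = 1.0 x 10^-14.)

10.08

n(HClO) = 0.05364 x 0.03472 = 0.001862 mol; V(NaOH) at equivalence = 0.001862/0.2498 = 0.007455 L.
At equivalence all the acid is converted to ClO-; total volume = 0.03472 + 0.007455 = 0.04218 L, so [ClO-] = 0.001862/0.04218 = 0.04416 M.
Kb = Kw/Ka = 1.0e-14 / 3.0 x 10^-8 = 3.33e-7.
[OH^-] = sqrt(Kb x [ClO-]) = sqrt(3.33e-7 x 0.04416) = 0.000121 M.
pOH = 3.92, so pH = 14.00 - 3.92 = 10.08.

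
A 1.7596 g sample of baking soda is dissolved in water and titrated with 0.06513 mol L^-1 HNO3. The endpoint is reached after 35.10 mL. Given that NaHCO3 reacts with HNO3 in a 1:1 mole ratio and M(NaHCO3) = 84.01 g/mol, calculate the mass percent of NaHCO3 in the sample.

10.9%

n(HNO3) = 0.06513 x 0.03510 = 0.002286 mol.
n(NaHCO3) = 0.002286 / 1 = 0.002286 mol.
mass of NaHCO3 = 0.002286 x 84.01 = 0.1921 g.
% purity = 0.1921 / 1.7596 x 100 = 10.9%.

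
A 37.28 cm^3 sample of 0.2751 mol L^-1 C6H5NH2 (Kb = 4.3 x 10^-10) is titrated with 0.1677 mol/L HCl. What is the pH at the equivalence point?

2.81

n(C6H5NH2) = 0.2751 x 0.03728 = 0.01026 mol; V(HCl) at equivalence = 0.01026/0.1677 = 0.06116 L.
At equivalence the base is fully converted to C6H5NH3+; total volume = 0.09844 L, so [C6H5NH3+] = 0.01026/0.09844 = 0.1042 M.
Ka(C6H5NH3+) = Kw/Kb = 1.0e-14 / 4.3 x 10^-10 = 2.33e-5.
[H^+] = sqrt(Ka x [C6H5NH3+]) = sqrt(2.33e-5 x 0.1042) = 0.00156 M.
pH = -log(0.00156) = 2.81.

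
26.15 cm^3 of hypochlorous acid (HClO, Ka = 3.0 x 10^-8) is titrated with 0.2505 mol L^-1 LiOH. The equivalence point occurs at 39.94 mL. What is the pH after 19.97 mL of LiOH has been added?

19.97 mL is exactly half the equivalence volume (39.94/2), i.e. the half-equivalence point.
There, n(HA) = n(A^-), so pH = pKa = -log(3.0 x 10^-8) = 7.52.

7.52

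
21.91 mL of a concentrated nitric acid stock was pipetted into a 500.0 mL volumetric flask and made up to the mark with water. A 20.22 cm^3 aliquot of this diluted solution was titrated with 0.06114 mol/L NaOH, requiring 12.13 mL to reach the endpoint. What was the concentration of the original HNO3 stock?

0.837 M

n(NaOH) = 0.06114 x 0.01213 = 0.0007416 mol.
n(HNO3) in the aliquot = 0.0007416 mol.
[diluted HNO3] = 0.0007416 / 0.02022 = 0.03668 M.
Dilution factor = 500.0/21.91 = 22.82, so [stock] = 0.03668 x 22.82 = 0.837 M.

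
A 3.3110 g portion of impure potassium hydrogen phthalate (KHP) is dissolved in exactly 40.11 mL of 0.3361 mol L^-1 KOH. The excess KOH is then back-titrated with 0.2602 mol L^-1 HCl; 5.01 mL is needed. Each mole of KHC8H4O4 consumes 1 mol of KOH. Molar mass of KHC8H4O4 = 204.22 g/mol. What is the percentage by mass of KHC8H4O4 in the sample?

Total n(KOH) added = 0.3361 x 0.04011 = 0.01348 mol.
n(HCl) used = 0.2602 x 0.005010 = 0.001304 mol, which equals the excess n(KOH).
So n(KOH) consumed by the sample = 0.01348 - 0.001304 = 0.01218 mol.
n(KHC8H4O4) = 0.01218 / 1 = 0.01218 mol.
mass KHC8H4O4 = 0.01218 x 204.22 = 2.487 g, so %KHC8H4O4 = 2.487/3.3110 x 100 = 75.1%.

75.1%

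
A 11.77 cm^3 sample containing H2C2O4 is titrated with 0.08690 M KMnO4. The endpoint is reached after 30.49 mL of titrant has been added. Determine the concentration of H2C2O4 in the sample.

0.563 M

n(KMnO4) = 0.08690 x 0.03049 = 0.002650 mol.
From the balanced equation, 2 mol KMnO4 reacts with 5 mol H2C2O4, so n(H2C2O4) = 0.002650 x 5/2 = 0.006624 mol.
[H2C2O4] = 0.006624 / 0.01177 L = 0.563 M.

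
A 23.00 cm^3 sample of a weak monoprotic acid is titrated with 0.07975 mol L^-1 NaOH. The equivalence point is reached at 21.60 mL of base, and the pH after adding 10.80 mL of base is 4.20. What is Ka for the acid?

10.80 mL is half of the equivalence volume, so this is the half-equivalence point where [HA] = [A^-].
At half-equivalence pH = pKa, so pKa = 4.20.
Ka = 10^(-4.20) = 6.3 x 10^-5.

6.3 x 10^-5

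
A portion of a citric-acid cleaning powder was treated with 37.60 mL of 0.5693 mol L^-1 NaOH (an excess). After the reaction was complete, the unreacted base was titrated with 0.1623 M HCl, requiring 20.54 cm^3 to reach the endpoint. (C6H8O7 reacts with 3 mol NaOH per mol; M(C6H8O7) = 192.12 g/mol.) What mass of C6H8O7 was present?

1.16 g

Total n(NaOH) added = 0.5693 x 0.03760 = 0.02141 mol.
n(HCl) used = 0.1623 x 0.02054 = 0.003334 mol, which equals the excess n(NaOH).
So n(NaOH) consumed by the sample = 0.02141 - 0.003334 = 0.01807 mol.
n(C6H8O7) = 0.01807 / 3 = 0.006024 mol.
mass = 0.006024 mol x 192.12 g/mol = 1.16 g.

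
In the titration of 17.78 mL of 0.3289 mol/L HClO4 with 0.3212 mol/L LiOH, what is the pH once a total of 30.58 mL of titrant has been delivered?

12.91

n(acid) = 0.3289 x 0.01778 = 0.005848 mol; n(LiOH) added = 0.3212 x 0.03058 = 0.009822 mol.
Base is in excess by 0.009822 - 0.005848 = 0.003974 mol in a total volume of 0.04836 L.
[OH^-] = 0.003974/0.04836 = 0.08218 M, so pOH = 1.09 and pH = 14.00 - 1.09 = 12.91.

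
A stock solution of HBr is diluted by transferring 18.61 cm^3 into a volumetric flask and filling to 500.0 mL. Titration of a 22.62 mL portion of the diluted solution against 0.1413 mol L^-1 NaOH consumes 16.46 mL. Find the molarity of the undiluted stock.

n(NaOH) = 0.1413 x 0.01646 = 0.002326 mol.
n(HBr) in the aliquot = 0.002326 mol.
[diluted HBr] = 0.002326 / 0.02262 = 0.1028 M.
Dilution factor = 500.0/18.61 = 26.87, so [stock] = 0.1028 x 26.87 = 2.76 M.

2.76 M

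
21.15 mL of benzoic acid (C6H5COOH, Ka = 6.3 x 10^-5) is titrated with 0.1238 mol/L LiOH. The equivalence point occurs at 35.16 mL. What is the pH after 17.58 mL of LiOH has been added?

4.20

17.58 mL is exactly half the equivalence volume (35.16/2), i.e. the half-equivalence point.
There, n(HA) = n(A^-), so pH = pKa = -log(6.3 x 10^-5) = 4.20.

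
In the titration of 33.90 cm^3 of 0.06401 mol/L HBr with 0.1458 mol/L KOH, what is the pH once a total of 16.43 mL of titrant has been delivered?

n(acid) = 0.06401 x 0.03390 = 0.002170 mol; n(KOH) added = 0.1458 x 0.01643 = 0.002395 mol.
Base is in excess by 0.002395 - 0.002170 = 0.0002256 mol in a total volume of 0.05033 L.
[OH^-] = 0.0002256/0.05033 = 0.004482 M, so pOH = 2.35 and pH = 14.00 - 2.35 = 11.65.

11.65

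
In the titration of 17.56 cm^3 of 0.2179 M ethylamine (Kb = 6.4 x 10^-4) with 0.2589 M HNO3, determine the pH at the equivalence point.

5.87

n(C2H5NH2) = 0.2179 x 0.01756 = 0.003826 mol; V(HNO3) at equivalence = 0.003826/0.2589 = 0.01478 L.
At equivalence the base is fully converted to C2H5NH3+; total volume = 0.03234 L, so [C2H5NH3+] = 0.003826/0.03234 = 0.1183 M.
Ka(C2H5NH3+) = Kw/Kb = 1.0e-14 / 6.4 x 10^-4 = 1.56e-11.
[H^+] = sqrt(Ka x [C2H5NH3+]) = sqrt(1.56e-11 x 0.1183) = 1.36e-6 M.
pH = -log(1.36e-6) = 5.87.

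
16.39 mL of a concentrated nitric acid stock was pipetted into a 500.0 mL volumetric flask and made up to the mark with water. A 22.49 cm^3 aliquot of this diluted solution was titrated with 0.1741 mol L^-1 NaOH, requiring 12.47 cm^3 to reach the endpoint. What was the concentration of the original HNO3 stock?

2.94 M

n(NaOH) = 0.1741 x 0.01247 = 0.002171 mol.
n(HNO3) in the aliquot = 0.002171 mol.
[diluted HNO3] = 0.002171 / 0.02249 = 0.09653 M.
Dilution factor = 500.0/16.39 = 30.51, so [stock] = 0.09653 x 30.51 = 2.94 M.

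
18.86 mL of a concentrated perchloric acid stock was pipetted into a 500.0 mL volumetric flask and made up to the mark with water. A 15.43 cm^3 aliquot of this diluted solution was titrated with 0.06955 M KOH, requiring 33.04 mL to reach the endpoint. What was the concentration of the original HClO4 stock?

n(KOH) = 0.06955 x 0.03304 = 0.002298 mol.
n(HClO4) in the aliquot = 0.002298 mol.
[diluted HClO4] = 0.002298 / 0.01543 = 0.1489 M.
Dilution factor = 500.0/18.86 = 26.51, so [stock] = 0.1489 x 26.51 = 3.95 M.

3.95 M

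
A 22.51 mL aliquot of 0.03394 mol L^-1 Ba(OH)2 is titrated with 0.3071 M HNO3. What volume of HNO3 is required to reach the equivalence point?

n(Ba(OH)2) = 0.03394 mol/L x 0.02251 L = 0.0007640 mol.
The neutralisation is 1 Ba(OH)2 : 2 HNO3, so n(HNO3) = 0.0007640 x 2/1 = 0.001528 mol.
V(HNO3) = 0.001528 / 0.3071 = 0.004976 L = 4.98 mL.

4.98 mL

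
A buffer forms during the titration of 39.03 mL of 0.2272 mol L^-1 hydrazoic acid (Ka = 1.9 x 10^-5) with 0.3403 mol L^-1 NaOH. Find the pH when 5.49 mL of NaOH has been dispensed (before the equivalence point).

4.15

Initial n(HN3) = 0.2272 x 0.03903 = 0.008868 mol.
n(NaOH) added = 0.3403 x 0.005490 = 0.001868 mol, converting that many moles of HN3 to N3-.
Remaining n(HN3) = 0.006999 mol; n(N3-) = 0.001868 mol.
By Henderson-Hasselbalch, pH = pKa + log([A^-]/[HA]) = 4.72 + log(0.001868/0.006999) = 4.72 + (-0.57) = 4.15.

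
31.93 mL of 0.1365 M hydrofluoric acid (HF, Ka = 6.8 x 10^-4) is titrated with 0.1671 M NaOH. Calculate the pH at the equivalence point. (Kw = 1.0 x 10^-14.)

n(HF) = 0.1365 x 0.03193 = 0.004358 mol; V(NaOH) at equivalence = 0.004358/0.1671 = 0.02608 L.
At equivalence all the acid is converted to F-; total volume = 0.03193 + 0.02608 = 0.05801 L, so [F-] = 0.004358/0.05801 = 0.07513 M.
Kb = Kw/Ka = 1.0e-14 / 6.8 x 10^-4 = 1.47e-11.
[OH^-] = sqrt(Kb x [F-]) = sqrt(1.47e-11 x 0.07513) = 1.05e-6 M.
pOH = 5.98, so pH = 14.00 - 5.98 = 8.02.

8.02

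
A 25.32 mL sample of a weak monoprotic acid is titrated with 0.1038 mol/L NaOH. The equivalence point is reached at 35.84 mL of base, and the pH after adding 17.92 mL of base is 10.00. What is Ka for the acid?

1.0 x 10^-10

17.92 mL is half of the equivalence volume, so this is the half-equivalence point where [HA] = [A^-].
At half-equivalence pH = pKa, so pKa = 10.00.
Ka = 10^(-10.00) = 1.0 x 10^-10.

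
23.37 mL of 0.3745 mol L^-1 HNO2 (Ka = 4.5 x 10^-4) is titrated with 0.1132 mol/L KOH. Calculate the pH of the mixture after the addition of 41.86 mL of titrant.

Initial n(HNO2) = 0.3745 x 0.02337 = 0.008752 mol.
n(KOH) added = 0.1132 x 0.04186 = 0.004739 mol, converting that many moles of HNO2 to NO2-.
Remaining n(HNO2) = 0.004014 mol; n(NO2-) = 0.004739 mol.
By Henderson-Hasselbalch, pH = pKa + log([A^-]/[HA]) = 3.35 + log(0.004739/0.004014) = 3.35 + (+0.07) = 3.42.

3.42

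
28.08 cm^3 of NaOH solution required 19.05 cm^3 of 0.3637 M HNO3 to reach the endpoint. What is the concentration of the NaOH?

0.247 M

n(HNO3) delivered = 0.3637 x 0.01905 = 0.006928 mol.
For a 1:1 reaction, n(NaOH) = 0.006928 mol.
[NaOH] = 0.006928 mol / 0.02808 L = 0.247 M.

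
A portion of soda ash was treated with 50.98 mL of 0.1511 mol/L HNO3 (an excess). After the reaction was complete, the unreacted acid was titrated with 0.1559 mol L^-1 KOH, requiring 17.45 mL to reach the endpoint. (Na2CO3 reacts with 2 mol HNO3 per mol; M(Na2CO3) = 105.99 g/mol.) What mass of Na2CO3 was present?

0.264 g

Total n(HNO3) added = 0.1511 x 0.05098 = 0.007703 mol.
n(KOH) used = 0.1559 x 0.01745 = 0.002720 mol, which equals the excess n(HNO3).
So n(HNO3) consumed by the sample = 0.007703 - 0.002720 = 0.004983 mol.
n(Na2CO3) = 0.004983 / 2 = 0.002491 mol.
mass = 0.002491 mol x 105.99 g/mol = 0.264 g.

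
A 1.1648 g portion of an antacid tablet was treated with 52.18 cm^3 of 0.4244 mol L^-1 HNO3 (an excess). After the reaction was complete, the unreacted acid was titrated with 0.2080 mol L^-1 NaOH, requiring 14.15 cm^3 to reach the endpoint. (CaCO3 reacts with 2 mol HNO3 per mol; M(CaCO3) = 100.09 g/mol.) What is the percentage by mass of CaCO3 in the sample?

82.5%

Total n(HNO3) added = 0.4244 x 0.05218 = 0.02215 mol.
n(NaOH) used = 0.2080 x 0.01415 = 0.002943 mol, which equals the excess n(HNO3).
So n(HNO3) consumed by the sample = 0.02215 - 0.002943 = 0.01920 mol.
n(CaCO3) = 0.01920 / 2 = 0.009601 mol.
mass CaCO3 = 0.009601 x 100.09 = 0.9610 g, so %CaCO3 = 0.9610/1.1648 x 100 = 82.5%.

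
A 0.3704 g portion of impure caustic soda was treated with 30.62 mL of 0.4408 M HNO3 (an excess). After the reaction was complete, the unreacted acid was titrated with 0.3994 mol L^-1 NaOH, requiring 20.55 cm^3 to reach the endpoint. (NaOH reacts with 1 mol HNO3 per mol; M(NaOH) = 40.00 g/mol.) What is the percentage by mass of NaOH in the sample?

Total n(HNO3) added = 0.4408 x 0.03062 = 0.01350 mol.
n(NaOH) used = 0.3994 x 0.02055 = 0.008208 mol, which equals the excess n(HNO3).
So n(HNO3) consumed by the sample = 0.01350 - 0.008208 = 0.005290 mol.
n(NaOH) = 0.005290 / 1 = 0.005290 mol.
mass NaOH = 0.005290 x 40.00 = 0.2116 g, so %NaOH = 0.2116/0.3704 x 100 = 57.1%.

57.1%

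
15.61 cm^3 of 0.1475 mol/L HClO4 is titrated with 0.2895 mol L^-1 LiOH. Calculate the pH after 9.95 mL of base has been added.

n(acid) = 0.1475 x 0.01561 = 0.002302 mol; n(LiOH) added = 0.2895 x 0.009950 = 0.002881 mol.
Base is in excess by 0.002881 - 0.002302 = 0.0005780 mol in a total volume of 0.02556 L.
[OH^-] = 0.0005780/0.02556 = 0.02262 M, so pOH = 1.65 and pH = 14.00 - 1.65 = 12.35.

12.35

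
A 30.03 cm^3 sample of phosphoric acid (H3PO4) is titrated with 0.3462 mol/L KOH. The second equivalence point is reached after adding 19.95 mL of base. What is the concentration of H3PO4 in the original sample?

0.115 M

n(KOH) = 0.3462 x 0.01995 = 0.006907 mol.
At the second equivalence point, 2 mol OH^- react per mol H3PO4, so n(H3PO4) = 0.006907 / 2 = 0.003453 mol.
[H3PO4] = 0.003453 / 0.03003 L = 0.115 M.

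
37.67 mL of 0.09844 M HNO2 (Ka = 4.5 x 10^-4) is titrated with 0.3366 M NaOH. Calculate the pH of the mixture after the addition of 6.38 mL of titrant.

3.49

Initial n(HNO2) = 0.09844 x 0.03767 = 0.003708 mol.
n(NaOH) added = 0.3366 x 0.006380 = 0.002148 mol, converting that many moles of HNO2 to NO2-.
Remaining n(HNO2) = 0.001561 mol; n(NO2-) = 0.002148 mol.
By Henderson-Hasselbalch, pH = pKa + log([A^-]/[HA]) = 3.35 + log(0.002148/0.001561) = 3.35 + (+0.14) = 3.49.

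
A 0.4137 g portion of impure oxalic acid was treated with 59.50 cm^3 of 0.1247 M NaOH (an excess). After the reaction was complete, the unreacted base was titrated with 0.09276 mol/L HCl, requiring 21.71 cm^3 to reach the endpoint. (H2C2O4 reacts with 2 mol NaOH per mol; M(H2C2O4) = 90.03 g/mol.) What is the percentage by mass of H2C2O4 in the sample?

58.8%

Total n(NaOH) added = 0.1247 x 0.05950 = 0.007420 mol.
n(HCl) used = 0.09276 x 0.02171 = 0.002014 mol, which equals the excess n(NaOH).
So n(NaOH) consumed by the sample = 0.007420 - 0.002014 = 0.005406 mol.
n(H2C2O4) = 0.005406 / 2 = 0.002703 mol.
mass H2C2O4 = 0.002703 x 90.03 = 0.2433 g, so %H2C2O4 = 0.2433/0.4137 x 100 = 58.8%.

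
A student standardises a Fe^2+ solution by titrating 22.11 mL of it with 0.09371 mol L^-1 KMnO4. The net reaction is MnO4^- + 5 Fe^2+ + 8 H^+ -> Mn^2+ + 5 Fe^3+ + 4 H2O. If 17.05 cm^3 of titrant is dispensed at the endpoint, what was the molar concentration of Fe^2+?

n(KMnO4) = 0.09371 x 0.01705 = 0.001598 mol.
From the balanced equation, 1 mol KMnO4 reacts with 5 mol Fe^2+, so n(Fe^2+) = 0.001598 x 5/1 = 0.007989 mol.
[Fe^2+] = 0.007989 / 0.02211 L = 0.361 M.

0.361 M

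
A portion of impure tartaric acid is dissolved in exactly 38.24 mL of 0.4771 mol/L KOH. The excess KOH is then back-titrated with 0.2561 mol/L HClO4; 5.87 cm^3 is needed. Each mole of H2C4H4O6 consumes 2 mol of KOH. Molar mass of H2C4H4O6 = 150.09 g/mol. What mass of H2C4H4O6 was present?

Total n(KOH) added = 0.4771 x 0.03824 = 0.01824 mol.
n(HClO4) used = 0.2561 x 0.005870 = 0.001503 mol, which equals the excess n(KOH).
So n(KOH) consumed by the sample = 0.01824 - 0.001503 = 0.01674 mol.
n(H2C4H4O6) = 0.01674 / 2 = 0.008370 mol.
mass = 0.008370 mol x 150.09 g/mol = 1.26 g.

1.26 g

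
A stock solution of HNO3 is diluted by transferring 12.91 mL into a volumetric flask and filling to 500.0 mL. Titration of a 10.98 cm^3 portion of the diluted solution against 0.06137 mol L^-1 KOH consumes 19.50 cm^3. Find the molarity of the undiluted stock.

n(KOH) = 0.06137 x 0.01950 = 0.001197 mol.
n(HNO3) in the aliquot = 0.001197 mol.
[diluted HNO3] = 0.001197 / 0.01098 = 0.1090 M.
Dilution factor = 500.0/12.91 = 38.73, so [stock] = 0.1090 x 38.73 = 4.22 M.

4.22 M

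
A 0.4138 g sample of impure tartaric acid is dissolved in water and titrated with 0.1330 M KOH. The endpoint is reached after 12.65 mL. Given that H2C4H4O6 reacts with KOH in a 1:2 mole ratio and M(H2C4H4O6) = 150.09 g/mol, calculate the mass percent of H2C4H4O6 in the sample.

n(KOH) = 0.1330 x 0.01265 = 0.001682 mol.
n(H2C4H4O6) = 0.001682 / 2 = 0.0008412 mol.
mass of H2C4H4O6 = 0.0008412 x 150.09 = 0.1263 g.
% purity = 0.1263 / 0.4138 x 100 = 30.5%.

30.5%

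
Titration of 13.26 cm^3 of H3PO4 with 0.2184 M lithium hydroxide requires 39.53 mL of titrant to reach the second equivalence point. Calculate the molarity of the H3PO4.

0.326 M

n(LiOH) = 0.2184 x 0.03953 = 0.008633 mol.
At the second equivalence point, 2 mol OH^- react per mol H3PO4, so n(H3PO4) = 0.008633 / 2 = 0.004317 mol.
[H3PO4] = 0.004317 / 0.01326 L = 0.326 M.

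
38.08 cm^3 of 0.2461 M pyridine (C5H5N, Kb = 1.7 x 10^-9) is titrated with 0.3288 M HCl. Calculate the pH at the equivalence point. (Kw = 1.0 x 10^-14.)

3.04

n(C5H5N) = 0.2461 x 0.03808 = 0.009371 mol; V(HCl) at equivalence = 0.009371/0.3288 = 0.02850 L.
At equivalence the base is fully converted to C5H5NH+; total volume = 0.06658 L, so [C5H5NH+] = 0.009371/0.06658 = 0.1408 M.
Ka(C5H5NH+) = Kw/Kb = 1.0e-14 / 1.7 x 10^-9 = 5.88e-6.
[H^+] = sqrt(Ka x [C5H5NH+]) = sqrt(5.88e-6 x 0.1408) = 0.000910 M.
pH = -log(0.000910) = 3.04.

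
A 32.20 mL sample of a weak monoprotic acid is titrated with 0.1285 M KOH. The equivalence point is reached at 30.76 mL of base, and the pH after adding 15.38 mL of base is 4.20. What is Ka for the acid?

6.3 x 10^-5

15.38 mL is half of the equivalence volume, so this is the half-equivalence point where [HA] = [A^-].
At half-equivalence pH = pKa, so pKa = 4.20.
Ka = 10^(-4.20) = 6.3 x 10^-5.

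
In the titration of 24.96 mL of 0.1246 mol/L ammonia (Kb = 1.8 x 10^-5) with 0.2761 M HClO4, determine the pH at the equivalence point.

5.16

n(NH3) = 0.1246 x 0.02496 = 0.003110 mol; V(HClO4) at equivalence = 0.003110/0.2761 = 0.01126 L.
At equivalence the base is fully converted to NH4+; total volume = 0.03622 L, so [NH4+] = 0.003110/0.03622 = 0.08585 M.
Ka(NH4+) = Kw/Kb = 1.0e-14 / 1.8 x 10^-5 = 5.56e-10.
[H^+] = sqrt(Ka x [NH4+]) = sqrt(5.56e-10 x 0.08585) = 6.91e-6 M.
pH = -log(6.91e-6) = 5.16.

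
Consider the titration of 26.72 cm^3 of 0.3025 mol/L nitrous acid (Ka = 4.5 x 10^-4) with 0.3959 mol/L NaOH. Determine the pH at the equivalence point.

8.29

n(HNO2) = 0.3025 x 0.02672 = 0.008083 mol; V(NaOH) at equivalence = 0.008083/0.3959 = 0.02042 L.
At equivalence all the acid is converted to NO2-; total volume = 0.02672 + 0.02042 = 0.04714 L, so [NO2-] = 0.008083/0.04714 = 0.1715 M.
Kb = Kw/Ka = 1.0e-14 / 4.5 x 10^-4 = 2.22e-11.
[OH^-] = sqrt(Kb x [NO2-]) = sqrt(2.22e-11 x 0.1715) = 1.95e-6 M.
pOH = 5.71, so pH = 14.00 - 5.71 = 8.29.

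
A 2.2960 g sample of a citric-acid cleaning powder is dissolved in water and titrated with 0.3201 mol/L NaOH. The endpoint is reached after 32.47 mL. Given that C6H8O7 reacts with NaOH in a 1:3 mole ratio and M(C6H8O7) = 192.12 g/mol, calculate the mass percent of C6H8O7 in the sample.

n(NaOH) = 0.3201 x 0.03247 = 0.01039 mol.
n(C6H8O7) = 0.01039 / 3 = 0.003465 mol.
mass of C6H8O7 = 0.003465 x 192.12 = 0.6656 g.
% purity = 0.6656 / 2.2960 x 100 = 29.0%.

29.0%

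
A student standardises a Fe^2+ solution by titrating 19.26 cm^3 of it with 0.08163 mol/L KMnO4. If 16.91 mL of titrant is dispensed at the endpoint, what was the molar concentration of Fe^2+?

0.358 M

n(KMnO4) = 0.08163 x 0.01691 = 0.001380 mol.
From the balanced equation, 1 mol KMnO4 reacts with 5 mol Fe^2+, so n(Fe^2+) = 0.001380 x 5/1 = 0.006902 mol.
[Fe^2+] = 0.006902 / 0.01926 L = 0.358 M.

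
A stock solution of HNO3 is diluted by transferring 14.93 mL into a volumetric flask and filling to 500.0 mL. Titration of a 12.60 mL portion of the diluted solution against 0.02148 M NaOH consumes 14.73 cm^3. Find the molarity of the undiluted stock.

n(NaOH) = 0.02148 x 0.01473 = 0.0003164 mol.
n(HNO3) in the aliquot = 0.0003164 mol.
[diluted HNO3] = 0.0003164 / 0.01260 = 0.02511 M.
Dilution factor = 500.0/14.93 = 33.49, so [stock] = 0.02511 x 33.49 = 0.841 M.

0.841 M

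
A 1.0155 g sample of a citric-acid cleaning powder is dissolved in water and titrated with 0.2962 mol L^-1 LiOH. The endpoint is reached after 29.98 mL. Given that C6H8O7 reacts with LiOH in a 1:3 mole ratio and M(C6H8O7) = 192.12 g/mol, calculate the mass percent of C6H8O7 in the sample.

n(LiOH) = 0.2962 x 0.02998 = 0.008880 mol.
n(C6H8O7) = 0.008880 / 3 = 0.002960 mol.
mass of C6H8O7 = 0.002960 x 192.12 = 0.5687 g.
% purity = 0.5687 / 1.0155 x 100 = 56.0%.

56.0%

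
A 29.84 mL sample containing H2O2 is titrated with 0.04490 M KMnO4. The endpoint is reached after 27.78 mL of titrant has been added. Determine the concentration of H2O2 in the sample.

0.105 M

n(KMnO4) = 0.04490 x 0.02778 = 0.001247 mol.
From the balanced equation, 2 mol KMnO4 reacts with 5 mol H2O2, so n(H2O2) = 0.001247 x 5/2 = 0.003118 mol.
[H2O2] = 0.003118 / 0.02984 L = 0.105 M.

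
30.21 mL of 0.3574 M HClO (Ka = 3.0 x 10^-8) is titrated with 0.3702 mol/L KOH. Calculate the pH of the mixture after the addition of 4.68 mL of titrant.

6.80

Initial n(HClO) = 0.3574 x 0.03021 = 0.01080 mol.
n(KOH) added = 0.3702 x 0.004680 = 0.001733 mol, converting that many moles of HClO to ClO-.
Remaining n(HClO) = 0.009065 mol; n(ClO-) = 0.001733 mol.
By Henderson-Hasselbalch, pH = pKa + log([A^-]/[HA]) = 7.52 + log(0.001733/0.009065) = 7.52 + (-0.72) = 6.80.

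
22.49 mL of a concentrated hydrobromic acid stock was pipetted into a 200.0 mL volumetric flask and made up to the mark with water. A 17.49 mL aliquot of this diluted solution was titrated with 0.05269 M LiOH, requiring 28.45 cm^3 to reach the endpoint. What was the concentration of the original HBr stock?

0.762 M

n(LiOH) = 0.05269 x 0.02845 = 0.001499 mol.
n(HBr) in the aliquot = 0.001499 mol.
[diluted HBr] = 0.001499 / 0.01749 = 0.08571 M.
Dilution factor = 200.0/22.49 = 8.893, so [stock] = 0.08571 x 8.893 = 0.762 M.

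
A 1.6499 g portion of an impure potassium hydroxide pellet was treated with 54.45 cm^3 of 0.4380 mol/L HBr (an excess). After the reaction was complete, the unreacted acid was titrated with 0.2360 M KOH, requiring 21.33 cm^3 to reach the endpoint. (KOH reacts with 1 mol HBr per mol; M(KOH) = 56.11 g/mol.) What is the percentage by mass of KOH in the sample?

64.0%

Total n(HBr) added = 0.4380 x 0.05445 = 0.02385 mol.
n(KOH) used = 0.2360 x 0.02133 = 0.005034 mol, which equals the excess n(HBr).
So n(HBr) consumed by the sample = 0.02385 - 0.005034 = 0.01882 mol.
n(KOH) = 0.01882 / 1 = 0.01882 mol.
mass KOH = 0.01882 x 56.11 = 1.056 g, so %KOH = 1.056/1.6499 x 100 = 64.0%.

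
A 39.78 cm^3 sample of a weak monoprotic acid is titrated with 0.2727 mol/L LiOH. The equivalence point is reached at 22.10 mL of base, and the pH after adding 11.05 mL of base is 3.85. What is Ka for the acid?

11.05 mL is half of the equivalence volume, so this is the half-equivalence point where [HA] = [A^-].
At half-equivalence pH = pKa, so pKa = 3.85.
Ka = 10^(-3.85) = 1.4 x 10^-4.

1.4 x 10^-4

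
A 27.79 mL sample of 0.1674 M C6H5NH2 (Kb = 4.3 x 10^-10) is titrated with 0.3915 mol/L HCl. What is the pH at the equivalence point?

n(C6H5NH2) = 0.1674 x 0.02779 = 0.004652 mol; V(HCl) at equivalence = 0.004652/0.3915 = 0.01188 L.
At equivalence the base is fully converted to C6H5NH3+; total volume = 0.03967 L, so [C6H5NH3+] = 0.004652/0.03967 = 0.1173 M.
Ka(C6H5NH3+) = Kw/Kb = 1.0e-14 / 4.3 x 10^-10 = 2.33e-5.
[H^+] = sqrt(Ka x [C6H5NH3+]) = sqrt(2.33e-5 x 0.1173) = 0.00165 M.
pH = -log(0.00165) = 2.78.

2.78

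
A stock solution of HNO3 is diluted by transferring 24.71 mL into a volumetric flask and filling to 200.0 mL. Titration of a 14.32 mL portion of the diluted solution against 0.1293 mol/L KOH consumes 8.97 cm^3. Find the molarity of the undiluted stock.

n(KOH) = 0.1293 x 0.008970 = 0.001160 mol.
n(HNO3) in the aliquot = 0.001160 mol.
[diluted HNO3] = 0.001160 / 0.01432 = 0.08099 M.
Dilution factor = 200.0/24.71 = 8.094, so [stock] = 0.08099 x 8.094 = 0.656 M.

0.656 M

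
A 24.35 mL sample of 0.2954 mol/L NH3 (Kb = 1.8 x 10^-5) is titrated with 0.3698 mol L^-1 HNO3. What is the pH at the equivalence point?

n(NH3) = 0.2954 x 0.02435 = 0.007193 mol; V(HNO3) at equivalence = 0.007193/0.3698 = 0.01945 L.
At equivalence the base is fully converted to NH4+; total volume = 0.04380 L, so [NH4+] = 0.007193/0.04380 = 0.1642 M.
Ka(NH4+) = Kw/Kb = 1.0e-14 / 1.8 x 10^-5 = 5.56e-10.
[H^+] = sqrt(Ka x [NH4+]) = sqrt(5.56e-10 x 0.1642) = 9.55e-6 M.
pH = -log(9.55e-6) = 5.02.

5.02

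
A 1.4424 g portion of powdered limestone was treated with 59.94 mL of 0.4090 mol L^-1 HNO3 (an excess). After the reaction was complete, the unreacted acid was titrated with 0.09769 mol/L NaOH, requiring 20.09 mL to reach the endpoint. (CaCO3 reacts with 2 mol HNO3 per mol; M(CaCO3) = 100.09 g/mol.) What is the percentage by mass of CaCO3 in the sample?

78.2%

Total n(HNO3) added = 0.4090 x 0.05994 = 0.02452 mol.
n(NaOH) used = 0.09769 x 0.02009 = 0.001963 mol, which equals the excess n(HNO3).
So n(HNO3) consumed by the sample = 0.02452 - 0.001963 = 0.02255 mol.
n(CaCO3) = 0.02255 / 2 = 0.01128 mol.
mass CaCO3 = 0.01128 x 100.09 = 1.129 g, so %CaCO3 = 1.129/1.4424 x 100 = 78.2%.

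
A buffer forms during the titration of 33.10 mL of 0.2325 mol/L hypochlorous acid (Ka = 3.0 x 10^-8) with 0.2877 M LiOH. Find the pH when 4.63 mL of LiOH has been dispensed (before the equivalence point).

Initial n(HClO) = 0.2325 x 0.03310 = 0.007696 mol.
n(LiOH) added = 0.2877 x 0.004630 = 0.001332 mol, converting that many moles of HClO to ClO-.
Remaining n(HClO) = 0.006364 mol; n(ClO-) = 0.001332 mol.
By Henderson-Hasselbalch, pH = pKa + log([A^-]/[HA]) = 7.52 + log(0.001332/0.006364) = 7.52 + (-0.68) = 6.84.

6.84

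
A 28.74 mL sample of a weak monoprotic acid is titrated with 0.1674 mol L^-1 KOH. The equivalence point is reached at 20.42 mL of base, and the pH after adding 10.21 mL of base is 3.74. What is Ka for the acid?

10.21 mL is half of the equivalence volume, so this is the half-equivalence point where [HA] = [A^-].
At half-equivalence pH = pKa, so pKa = 3.74.
Ka = 10^(-3.74) = 1.8 x 10^-4.

1.8 x 10^-4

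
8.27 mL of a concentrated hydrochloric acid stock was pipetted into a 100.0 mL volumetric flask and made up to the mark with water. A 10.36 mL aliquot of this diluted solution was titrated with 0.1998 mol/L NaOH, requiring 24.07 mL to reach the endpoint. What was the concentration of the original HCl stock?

5.61 M

n(NaOH) = 0.1998 x 0.02407 = 0.004809 mol.
n(HCl) in the aliquot = 0.004809 mol.
[diluted HCl] = 0.004809 / 0.01036 = 0.4642 M.
Dilution factor = 100.0/8.270 = 12.09, so [stock] = 0.4642 x 12.09 = 5.61 M.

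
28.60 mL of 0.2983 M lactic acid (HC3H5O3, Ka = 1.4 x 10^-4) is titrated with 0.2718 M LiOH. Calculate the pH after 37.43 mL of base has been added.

n(acid) = 0.2983 x 0.02860 = 0.008531 mol; n(LiOH) added = 0.2718 x 0.03743 = 0.01017 mol.
Base is in excess by 0.01017 - 0.008531 = 0.001642 mol in a total volume of 0.06603 L.
[OH^-] = 0.001642/0.06603 = 0.02487 M, so pOH = 1.60 and pH = 14.00 - 1.60 = 12.40.

12.40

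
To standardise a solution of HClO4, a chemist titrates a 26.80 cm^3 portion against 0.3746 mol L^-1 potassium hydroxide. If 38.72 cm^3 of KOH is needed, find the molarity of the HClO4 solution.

0.541 M

n(KOH) delivered = 0.3746 x 0.03872 = 0.01450 mol.
For a 1:1 reaction, n(HClO4) = 0.01450 mol.
[HClO4] = 0.01450 mol / 0.02680 L = 0.541 M.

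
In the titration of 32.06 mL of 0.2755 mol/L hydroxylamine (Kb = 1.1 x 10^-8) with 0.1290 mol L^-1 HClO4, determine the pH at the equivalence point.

n(NH2OH) = 0.2755 x 0.03206 = 0.008833 mol; V(HClO4) at equivalence = 0.008833/0.1290 = 0.06847 L.
At equivalence the base is fully converted to NH3OH+; total volume = 0.1005 L, so [NH3OH+] = 0.008833/0.1005 = 0.08786 M.
Ka(NH3OH+) = Kw/Kb = 1.0e-14 / 1.1 x 10^-8 = 9.09e-7.
[H^+] = sqrt(Ka x [NH3OH+]) = sqrt(9.09e-7 x 0.08786) = 0.000283 M.
pH = -log(0.000283) = 3.55.

3.55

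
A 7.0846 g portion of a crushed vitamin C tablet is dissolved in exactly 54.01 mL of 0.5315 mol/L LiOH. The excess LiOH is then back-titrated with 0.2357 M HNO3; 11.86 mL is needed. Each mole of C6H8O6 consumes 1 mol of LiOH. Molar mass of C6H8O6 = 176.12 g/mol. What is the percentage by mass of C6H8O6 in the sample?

64.4%

Total n(LiOH) added = 0.5315 x 0.05401 = 0.02871 mol.
n(HNO3) used = 0.2357 x 0.01186 = 0.002795 mol, which equals the excess n(LiOH).
So n(LiOH) consumed by the sample = 0.02871 - 0.002795 = 0.02591 mol.
n(C6H8O6) = 0.02591 / 1 = 0.02591 mol.
mass C6H8O6 = 0.02591 x 176.12 = 4.563 g, so %C6H8O6 = 4.563/7.0846 x 100 = 64.4%.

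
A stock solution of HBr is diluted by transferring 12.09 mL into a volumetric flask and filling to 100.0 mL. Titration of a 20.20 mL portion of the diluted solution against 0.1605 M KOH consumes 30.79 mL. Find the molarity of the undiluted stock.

2.02 M

n(KOH) = 0.1605 x 0.03079 = 0.004942 mol.
n(HBr) in the aliquot = 0.004942 mol.
[diluted HBr] = 0.004942 / 0.02020 = 0.2446 M.
Dilution factor = 100.0/12.09 = 8.271, so [stock] = 0.2446 x 8.271 = 2.02 M.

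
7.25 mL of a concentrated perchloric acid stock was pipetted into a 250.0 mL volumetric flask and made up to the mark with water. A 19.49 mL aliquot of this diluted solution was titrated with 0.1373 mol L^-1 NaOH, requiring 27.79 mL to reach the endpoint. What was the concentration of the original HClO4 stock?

n(NaOH) = 0.1373 x 0.02779 = 0.003816 mol.
n(HClO4) in the aliquot = 0.003816 mol.
[diluted HClO4] = 0.003816 / 0.01949 = 0.1958 M.
Dilution factor = 250.0/7.250 = 34.48, so [stock] = 0.1958 x 34.48 = 6.75 M.

6.75 M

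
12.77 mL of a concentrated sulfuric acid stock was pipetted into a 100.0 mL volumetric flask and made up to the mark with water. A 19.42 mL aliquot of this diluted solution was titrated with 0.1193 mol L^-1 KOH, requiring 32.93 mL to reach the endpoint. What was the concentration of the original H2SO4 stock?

0.792 M

n(KOH) = 0.1193 x 0.03293 = 0.003929 mol.
n(H2SO4) in the aliquot = 0.003929 x 1/2 = 0.001964 mol.
[diluted H2SO4] = 0.001964 / 0.01942 = 0.1011 M.
Dilution factor = 100.0/12.77 = 7.831, so [stock] = 0.1011 x 7.831 = 0.792 M.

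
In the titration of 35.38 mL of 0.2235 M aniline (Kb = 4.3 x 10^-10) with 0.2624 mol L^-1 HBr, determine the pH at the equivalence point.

n(C6H5NH2) = 0.2235 x 0.03538 = 0.007907 mol; V(HBr) at equivalence = 0.007907/0.2624 = 0.03014 L.
At equivalence the base is fully converted to C6H5NH3+; total volume = 0.06552 L, so [C6H5NH3+] = 0.007907/0.06552 = 0.1207 M.
Ka(C6H5NH3+) = Kw/Kb = 1.0e-14 / 4.3 x 10^-10 = 2.33e-5.
[H^+] = sqrt(Ka x [C6H5NH3+]) = sqrt(2.33e-5 x 0.1207) = 0.00168 M.
pH = -log(0.00168) = 2.78.

2.78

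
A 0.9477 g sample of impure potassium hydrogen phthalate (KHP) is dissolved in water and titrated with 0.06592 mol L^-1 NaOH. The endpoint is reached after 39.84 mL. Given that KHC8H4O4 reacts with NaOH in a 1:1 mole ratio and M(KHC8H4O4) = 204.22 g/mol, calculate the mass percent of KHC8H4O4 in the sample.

n(NaOH) = 0.06592 x 0.03984 = 0.002626 mol.
n(KHC8H4O4) = 0.002626 / 1 = 0.002626 mol.
mass of KHC8H4O4 = 0.002626 x 204.22 = 0.5363 g.
% purity = 0.5363 / 0.9477 x 100 = 56.6%.

56.6%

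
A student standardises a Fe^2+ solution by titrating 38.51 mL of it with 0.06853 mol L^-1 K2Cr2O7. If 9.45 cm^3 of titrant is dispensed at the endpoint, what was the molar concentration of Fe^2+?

n(K2Cr2O7) = 0.06853 x 0.009450 = 0.0006476 mol.
From the balanced equation, 1 mol K2Cr2O7 reacts with 6 mol Fe^2+, so n(Fe^2+) = 0.0006476 x 6/1 = 0.003886 mol.
[Fe^2+] = 0.003886 / 0.03851 L = 0.101 M.

0.101 M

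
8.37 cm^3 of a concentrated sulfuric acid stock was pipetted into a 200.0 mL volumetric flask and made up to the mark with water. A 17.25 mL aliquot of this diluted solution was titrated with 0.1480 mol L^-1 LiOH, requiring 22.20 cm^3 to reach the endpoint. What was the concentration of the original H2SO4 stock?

n(LiOH) = 0.1480 x 0.02220 = 0.003286 mol.
n(H2SO4) in the aliquot = 0.003286 x 1/2 = 0.001643 mol.
[diluted H2SO4] = 0.001643 / 0.01725 = 0.09523 M.
Dilution factor = 200.0/8.370 = 23.89, so [stock] = 0.09523 x 23.89 = 2.28 M.

2.28 M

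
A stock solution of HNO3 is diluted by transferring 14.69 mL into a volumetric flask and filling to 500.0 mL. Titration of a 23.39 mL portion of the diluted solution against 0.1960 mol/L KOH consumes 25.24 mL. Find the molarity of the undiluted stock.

7.20 M

n(KOH) = 0.1960 x 0.02524 = 0.004947 mol.
n(HNO3) in the aliquot = 0.004947 mol.
[diluted HNO3] = 0.004947 / 0.02339 = 0.2115 M.
Dilution factor = 500.0/14.69 = 34.04, so [stock] = 0.2115 x 34.04 = 7.20 M.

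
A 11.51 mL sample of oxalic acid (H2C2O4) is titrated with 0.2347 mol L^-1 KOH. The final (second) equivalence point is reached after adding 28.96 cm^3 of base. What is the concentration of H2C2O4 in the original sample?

n(KOH) = 0.2347 x 0.02896 = 0.006797 mol.
At the final (second) equivalence point, 2 mol OH^- react per mol H2C2O4, so n(H2C2O4) = 0.006797 / 2 = 0.003398 mol.
[H2C2O4] = 0.003398 / 0.01151 L = 0.295 M.

0.295 M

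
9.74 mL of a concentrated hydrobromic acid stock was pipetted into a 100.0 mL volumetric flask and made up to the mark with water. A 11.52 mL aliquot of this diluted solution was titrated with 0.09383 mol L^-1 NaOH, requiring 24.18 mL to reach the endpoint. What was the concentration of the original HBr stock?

2.02 M

n(NaOH) = 0.09383 x 0.02418 = 0.002269 mol.
n(HBr) in the aliquot = 0.002269 mol.
[diluted HBr] = 0.002269 / 0.01152 = 0.1969 M.
Dilution factor = 100.0/9.740 = 10.27, so [stock] = 0.1969 x 10.27 = 2.02 M.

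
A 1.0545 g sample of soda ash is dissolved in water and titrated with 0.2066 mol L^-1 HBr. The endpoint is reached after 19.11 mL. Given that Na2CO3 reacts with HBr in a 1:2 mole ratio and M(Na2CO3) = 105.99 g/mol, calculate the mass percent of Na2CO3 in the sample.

19.8%

n(HBr) = 0.2066 x 0.01911 = 0.003948 mol.
n(Na2CO3) = 0.003948 / 2 = 0.001974 mol.
mass of Na2CO3 = 0.001974 x 105.99 = 0.2092 g.
% purity = 0.2092 / 1.0545 x 100 = 19.8%.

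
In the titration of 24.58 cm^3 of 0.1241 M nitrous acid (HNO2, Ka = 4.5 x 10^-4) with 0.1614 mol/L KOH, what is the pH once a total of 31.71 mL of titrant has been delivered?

12.57

n(acid) = 0.1241 x 0.02458 = 0.003050 mol; n(KOH) added = 0.1614 x 0.03171 = 0.005118 mol.
Base is in excess by 0.005118 - 0.003050 = 0.002068 mol in a total volume of 0.05629 L.
[OH^-] = 0.002068/0.05629 = 0.03673 M, so pOH = 1.43 and pH = 14.00 - 1.43 = 12.57.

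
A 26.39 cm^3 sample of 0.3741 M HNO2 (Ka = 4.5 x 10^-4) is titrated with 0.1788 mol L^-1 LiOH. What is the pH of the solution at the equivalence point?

8.21

n(HNO2) = 0.3741 x 0.02639 = 0.009872 mol; V(LiOH) at equivalence = 0.009872/0.1788 = 0.05522 L.
At equivalence all the acid is converted to NO2-; total volume = 0.02639 + 0.05522 = 0.08161 L, so [NO2-] = 0.009872/0.08161 = 0.1210 M.
Kb = Kw/Ka = 1.0e-14 / 4.5 x 10^-4 = 2.22e-11.
[OH^-] = sqrt(Kb x [NO2-]) = sqrt(2.22e-11 x 0.1210) = 1.64e-6 M.
pOH = 5.79, so pH = 14.00 - 5.79 = 8.21.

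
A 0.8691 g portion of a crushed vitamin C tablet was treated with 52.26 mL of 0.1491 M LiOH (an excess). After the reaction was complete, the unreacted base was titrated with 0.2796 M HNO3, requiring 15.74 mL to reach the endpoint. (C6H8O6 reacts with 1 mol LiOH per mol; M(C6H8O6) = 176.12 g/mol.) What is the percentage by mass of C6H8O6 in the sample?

Total n(LiOH) added = 0.1491 x 0.05226 = 0.007792 mol.
n(HNO3) used = 0.2796 x 0.01574 = 0.004401 mol, which equals the excess n(LiOH).
So n(LiOH) consumed by the sample = 0.007792 - 0.004401 = 0.003391 mol.
n(C6H8O6) = 0.003391 / 1 = 0.003391 mol.
mass C6H8O6 = 0.003391 x 176.12 = 0.5972 g, so %C6H8O6 = 0.5972/0.8691 x 100 = 68.7%.

68.7%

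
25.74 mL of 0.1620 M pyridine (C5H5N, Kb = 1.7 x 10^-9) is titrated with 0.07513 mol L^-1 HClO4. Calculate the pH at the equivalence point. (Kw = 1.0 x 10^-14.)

n(C5H5N) = 0.1620 x 0.02574 = 0.004170 mol; V(HClO4) at equivalence = 0.004170/0.07513 = 0.05550 L.
At equivalence the base is fully converted to C5H5NH+; total volume = 0.08124 L, so [C5H5NH+] = 0.004170/0.08124 = 0.05133 M.
Ka(C5H5NH+) = Kw/Kb = 1.0e-14 / 1.7 x 10^-9 = 5.88e-6.
[H^+] = sqrt(Ka x [C5H5NH+]) = sqrt(5.88e-6 x 0.05133) = 0.000549 M.
pH = -log(0.000549) = 3.26.

3.26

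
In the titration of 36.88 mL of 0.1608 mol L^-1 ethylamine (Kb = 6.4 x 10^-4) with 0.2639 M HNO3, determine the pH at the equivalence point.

5.90

n(C2H5NH2) = 0.1608 x 0.03688 = 0.005930 mol; V(HNO3) at equivalence = 0.005930/0.2639 = 0.02247 L.
At equivalence the base is fully converted to C2H5NH3+; total volume = 0.05935 L, so [C2H5NH3+] = 0.005930/0.05935 = 0.09992 M.
Ka(C2H5NH3+) = Kw/Kb = 1.0e-14 / 6.4 x 10^-4 = 1.56e-11.
[H^+] = sqrt(Ka x [C2H5NH3+]) = sqrt(1.56e-11 x 0.09992) = 1.25e-6 M.
pH = -log(1.25e-6) = 5.90.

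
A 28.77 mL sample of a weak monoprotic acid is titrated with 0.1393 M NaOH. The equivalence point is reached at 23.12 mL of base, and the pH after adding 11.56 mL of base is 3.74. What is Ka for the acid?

11.56 mL is half of the equivalence volume, so this is the half-equivalence point where [HA] = [A^-].
At half-equivalence pH = pKa, so pKa = 3.74.
Ka = 10^(-3.74) = 1.8 x 10^-4.

1.8 x 10^-4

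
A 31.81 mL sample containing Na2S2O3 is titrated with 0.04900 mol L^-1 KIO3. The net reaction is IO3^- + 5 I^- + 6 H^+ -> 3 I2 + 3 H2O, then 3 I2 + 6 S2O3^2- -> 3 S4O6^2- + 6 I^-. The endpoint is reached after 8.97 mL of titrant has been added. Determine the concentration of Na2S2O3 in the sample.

0.0829 M

n(KIO3) = 0.04900 x 0.008970 = 0.0004395 mol.
From the balanced equation, 1 mol KIO3 reacts with 6 mol Na2S2O3, so n(Na2S2O3) = 0.0004395 x 6/1 = 0.002637 mol.
[Na2S2O3] = 0.002637 / 0.03181 L = 0.0829 M.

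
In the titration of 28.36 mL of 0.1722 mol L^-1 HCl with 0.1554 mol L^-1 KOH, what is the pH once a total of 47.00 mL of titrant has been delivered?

12.51

n(acid) = 0.1722 x 0.02836 = 0.004884 mol; n(KOH) added = 0.1554 x 0.04700 = 0.007304 mol.
Base is in excess by 0.007304 - 0.004884 = 0.002420 mol in a total volume of 0.07536 L.
[OH^-] = 0.002420/0.07536 = 0.03212 M, so pOH = 1.49 and pH = 14.00 - 1.49 = 12.51.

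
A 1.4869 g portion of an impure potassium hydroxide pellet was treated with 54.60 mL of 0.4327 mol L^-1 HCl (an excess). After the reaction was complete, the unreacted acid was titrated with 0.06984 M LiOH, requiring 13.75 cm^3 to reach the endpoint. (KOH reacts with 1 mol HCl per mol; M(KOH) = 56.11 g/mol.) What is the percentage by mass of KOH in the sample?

85.5%

Total n(HCl) added = 0.4327 x 0.05460 = 0.02363 mol.
n(LiOH) used = 0.06984 x 0.01375 = 0.0009603 mol, which equals the excess n(HCl).
So n(HCl) consumed by the sample = 0.02363 - 0.0009603 = 0.02267 mol.
n(KOH) = 0.02267 / 1 = 0.02267 mol.
mass KOH = 0.02267 x 56.11 = 1.272 g, so %KOH = 1.272/1.4869 x 100 = 85.5%.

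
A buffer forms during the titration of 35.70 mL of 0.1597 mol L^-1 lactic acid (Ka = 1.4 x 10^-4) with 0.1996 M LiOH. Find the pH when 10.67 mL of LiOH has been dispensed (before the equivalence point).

3.63

Initial n(HC3H5O3) = 0.1597 x 0.03570 = 0.005701 mol.
n(LiOH) added = 0.1996 x 0.01067 = 0.002130 mol, converting that many moles of HC3H5O3 to C3H5O3-.
Remaining n(HC3H5O3) = 0.003572 mol; n(C3H5O3-) = 0.002130 mol.
By Henderson-Hasselbalch, pH = pKa + log([A^-]/[HA]) = 3.85 + log(0.002130/0.003572) = 3.85 + (-0.22) = 3.63.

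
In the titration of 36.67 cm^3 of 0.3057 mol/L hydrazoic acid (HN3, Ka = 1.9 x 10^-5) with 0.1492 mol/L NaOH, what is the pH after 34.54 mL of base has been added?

Initial n(HN3) = 0.3057 x 0.03667 = 0.01121 mol.
n(NaOH) added = 0.1492 x 0.03454 = 0.005153 mol, converting that many moles of HN3 to N3-.
Remaining n(HN3) = 0.006057 mol; n(N3-) = 0.005153 mol.
By Henderson-Hasselbalch, pH = pKa + log([A^-]/[HA]) = 4.72 + log(0.005153/0.006057) = 4.72 + (-0.07) = 4.65.

4.65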